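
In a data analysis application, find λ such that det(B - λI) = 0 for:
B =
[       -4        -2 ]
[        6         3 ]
λ = -1, 0

Solve det(B - λI) = 0. For a 2×2 matrix the characteristic equation is λ² - (trace)λ + det = 0.
trace(B) = a + d = -4 + 3 = -1.
det(B) = a*d - b*c = (-4)*(3) - (-2)*(6) = -12 + 12 = 0.
Characteristic equation: λ² - (-1)λ + (0) = 0.
Discriminant = (-1)² - 4*(0) = 1 - 0 = 1.
λ = (-1 ± √1) / 2 = (-1 ± 1) / 2 = -1, 0.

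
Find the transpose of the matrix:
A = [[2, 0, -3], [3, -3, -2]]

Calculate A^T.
[[2, 3], [0, -3], [-3, -2]]

The transpose sends entry (i,j) to (j,i); rows become columns.
Row 0 of A: [2, 0, -3] -> column 0 of A^T.
Row 1 of A: [3, -3, -2] -> column 1 of A^T.
A^T = [[2, 3], [0, -3], [-3, -2]]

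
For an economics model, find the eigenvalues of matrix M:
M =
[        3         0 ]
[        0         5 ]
λ = 3, 5

Solve det(M - λI) = 0. For a 2×2 matrix the characteristic equation is λ² - (trace)λ + det = 0.
trace(M) = a + d = 3 + 5 = 8.
det(M) = a*d - b*c = (3)*(5) - (0)*(0) = 15 - 0 = 15.
Characteristic equation: λ² - (8)λ + (15) = 0.
Discriminant = (8)² - 4*(15) = 64 - 60 = 4.
λ = (8 ± √4) / 2 = (8 ± 2) / 2 = 3, 5.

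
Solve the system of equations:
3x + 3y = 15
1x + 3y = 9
x = 3, y = 2

Use elimination (row reduction):
Equation 1: 3x + 3y = 15.
Equation 2: 1x + 3y = 9.
Multiply Eq1 by 1 and Eq2 by 3: 3x + 3y = 15;  3x + 9y = 27.
Subtract: (6)y = 12, so y = 2.
Back-substitute into Eq1: 3x + 3*(2) = 15, so x = 3.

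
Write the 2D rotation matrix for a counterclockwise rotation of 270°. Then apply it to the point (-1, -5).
R = [[0, 1], [-1, 0]]; R·(-1, -5) = (-5, 1)

Rotation matrix formula: R(θ) = [[cos θ, -sin θ], [sin θ, cos θ]]
For θ = 270°:
cos(270°) = 0
sin(270°) = -1
R = [[0, 1], [-1, 0]]
Apply to (-1, -5): [0·-1 + (1)·-5, -1·-1 + 0·-5] = (-5, 1)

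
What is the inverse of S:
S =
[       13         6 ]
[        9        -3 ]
det(S) = -93
S⁻¹ =
[     1/31      2/31 ]
[     3/31    -13/93 ]

For a 2×2 matrix S = [[a, b], [c, d]] with det(S) ≠ 0, S⁻¹ = (1/det(S)) * [[d, -b], [-c, a]].
det(S) = (13)*(-3) - (6)*(9) = -39 - 54 = -93.
S⁻¹ = (1/-93) * [[-3, -6], [-9, 13]].
Dividing each entry by -93 and reducing:
S⁻¹ =
[     1/31      2/31 ]
[     3/31    -13/93 ]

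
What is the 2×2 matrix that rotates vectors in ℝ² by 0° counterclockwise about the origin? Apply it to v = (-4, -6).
R = [[1, 0], [0, 1]]; R·v = (-4, -6)

A counterclockwise rotation by angle θ in ℝ² has matrix R(θ) = [[cos θ, -sin θ], [sin θ, cos θ]].
For θ = 0°: cos θ = 1, sin θ = 0.
R(0°) = [[1, 0], [0, 1]].
R·v = [1·-4 + (0)·-6, 0·-4 + 1·-6] = (-4, -6).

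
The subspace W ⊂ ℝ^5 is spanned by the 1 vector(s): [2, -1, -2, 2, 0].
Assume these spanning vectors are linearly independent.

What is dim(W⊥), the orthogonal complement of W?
dim(W⊥) = 4

For any subspace W of ℝ^n, dim(W) + dim(W⊥) = n (the whole-space dimension).
Here the given 1 vectors are linearly independent, so dim(W) = 1.
Thus dim(W⊥) = n - dim(W) = 5 - 1 = 4.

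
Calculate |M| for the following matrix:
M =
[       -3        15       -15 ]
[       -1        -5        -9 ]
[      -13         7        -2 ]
det(M) = 2586

Expand along row 0 (cofactor expansion): det(M) = a*(e*i - f*h) - b*(d*i - f*g) + c*(d*h - e*g), where the 3×3 is [[a, b, c], [d, e, f], [g, h, i]].
Minor M_00 = (-5)*(-2) - (-9)*(7) = 10 + 63 = 73.
Minor M_01 = (-1)*(-2) - (-9)*(-13) = 2 - 117 = -115.
Minor M_02 = (-1)*(7) - (-5)*(-13) = -7 - 65 = -72.
det(M) = (-3)*(73) - (15)*(-115) + (-15)*(-72) = -219 + 1725 + 1080 = 2586.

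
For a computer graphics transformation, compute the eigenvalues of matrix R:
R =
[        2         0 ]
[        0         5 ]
λ = 2, 5

Solve det(R - λI) = 0. For a 2×2 matrix the characteristic equation is λ² - (trace)λ + det = 0.
trace(R) = a + d = 2 + 5 = 7.
det(R) = a*d - b*c = (2)*(5) - (0)*(0) = 10 - 0 = 10.
Characteristic equation: λ² - (7)λ + (10) = 0.
Discriminant = (7)² - 4*(10) = 49 - 40 = 9.
λ = (7 ± √9) / 2 = (7 ± 3) / 2 = 2, 5.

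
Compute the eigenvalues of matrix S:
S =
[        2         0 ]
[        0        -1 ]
λ = -1, 2

Solve det(S - λI) = 0. For a 2×2 matrix the characteristic equation is λ² - (trace)λ + det = 0.
trace(S) = a + d = 2 - 1 = 1.
det(S) = a*d - b*c = (2)*(-1) - (0)*(0) = -2 - 0 = -2.
Characteristic equation: λ² - (1)λ + (-2) = 0.
Discriminant = (1)² - 4*(-2) = 1 + 8 = 9.
λ = (1 ± √9) / 2 = (1 ± 3) / 2 = -1, 2.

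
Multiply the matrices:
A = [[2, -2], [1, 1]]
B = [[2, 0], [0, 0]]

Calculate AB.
[[4, 0], [2, 0]]

Each entry (i,j) of AB = sum over k of A[i][k]*B[k][j].
(AB)[0][0] = (2)*(2) + (-2)*(0) = 4
(AB)[0][1] = (2)*(0) + (-2)*(0) = 0
(AB)[1][0] = (1)*(2) + (1)*(0) = 2
(AB)[1][1] = (1)*(0) + (1)*(0) = 0
AB = [[4, 0], [2, 0]]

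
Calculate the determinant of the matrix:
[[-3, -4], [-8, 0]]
-32

For a 2×2 matrix [[a, b], [c, d]], det = ad - bc
det = (-3)(0) - (-4)(-8) = 0 - 32 = -32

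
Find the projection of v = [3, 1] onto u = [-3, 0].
[3, 0]

The projection of v onto u is proj_u(v) = ((v·u) / (u·u)) · u.
v·u = (3)*(-3) + (1)*(0) = -9.
u·u = (-3)*(-3) + (0)*(0) = 9.
coefficient = -9 / 9 = -1.
proj_u(v) = -1 · [-3, 0] = [3, 0].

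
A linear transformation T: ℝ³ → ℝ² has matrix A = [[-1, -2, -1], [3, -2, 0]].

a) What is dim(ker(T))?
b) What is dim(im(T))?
dim(ker) = 1, dim(im) = 2

The two rows are not scalar multiples of one another (no single k satisfies row 2 = k × row 1), so they are linearly independent.
Thus rank(A) = 2.
dim(im(T)) = rank(A) = 2.
By the rank-nullity theorem applied to T: ℝ³ → ℝ², rank(A) + nullity(A) = 3 (the domain dimension), so dim(ker(T)) = 3 - 2 = 1.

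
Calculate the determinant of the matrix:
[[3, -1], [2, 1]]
5

For a 2×2 matrix [[a, b], [c, d]], det = ad - bc
det = (3)(1) - (-1)(2) = 3 - -2 = 5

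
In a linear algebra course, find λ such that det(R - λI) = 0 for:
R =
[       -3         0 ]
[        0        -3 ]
λ = -3, -3

Solve det(R - λI) = 0. For a 2×2 matrix the characteristic equation is λ² - (trace)λ + det = 0.
trace(R) = a + d = -3 - 3 = -6.
det(R) = a*d - b*c = (-3)*(-3) - (0)*(0) = 9 - 0 = 9.
Characteristic equation: λ² - (-6)λ + (9) = 0.
Discriminant = (-6)² - 4*(9) = 36 - 36 = 0.
λ = (-6 ± √0) / 2 = (-6 ± 0) / 2 = -3, -3.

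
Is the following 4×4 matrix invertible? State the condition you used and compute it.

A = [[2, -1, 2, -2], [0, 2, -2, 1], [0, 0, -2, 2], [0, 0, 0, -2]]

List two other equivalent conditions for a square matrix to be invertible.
Yes, invertible; det(A) = 16 ≠ 0. Equivalent conditions: rank(A) = 4; Ax = 0 has only the trivial solution; 0 is not an eigenvalue; the columns of A are linearly independent.

To check invertibility, compute det(A).
The given matrix is triangular, so det(A) equals the product of its diagonal entries = 16 ≠ 0.
Since det(A) ≠ 0, A is invertible.
Equivalent conditions for a square matrix A to be invertible:
- rank(A) = 4 (full rank).
- The homogeneous system Ax = 0 has only the trivial solution x = 0.
- 0 is not an eigenvalue of A.
- The columns (equivalently rows) of A are linearly independent.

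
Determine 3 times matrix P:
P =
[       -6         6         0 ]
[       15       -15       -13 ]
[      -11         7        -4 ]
3P =
[      -18        18         0 ]
[       45       -45       -39 ]
[      -33        21       -12 ]

Scalar multiplication is elementwise: (3P)[i][j] = 3 * P[i][j].
  (3P)[0][0] = 3 * (-6) = -18
  (3P)[0][1] = 3 * (6) = 18
  (3P)[0][2] = 3 * (0) = 0
  (3P)[1][0] = 3 * (15) = 45
  (3P)[1][1] = 3 * (-15) = -45
  (3P)[1][2] = 3 * (-13) = -39
  (3P)[2][0] = 3 * (-11) = -33
  (3P)[2][1] = 3 * (7) = 21
  (3P)[2][2] = 3 * (-4) = -12
3P =
[      -18        18         0 ]
[       45       -45       -39 ]
[      -33        21       -12 ]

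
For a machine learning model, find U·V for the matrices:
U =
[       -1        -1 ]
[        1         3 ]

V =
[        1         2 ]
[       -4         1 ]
UV =
[        3        -3 ]
[      -11         5 ]

Matrix multiplication: (UV)[i][j] = sum over k of U[i][k] * V[k][j].
  (UV)[0][0] = (-1)*(1) + (-1)*(-4) = 3
  (UV)[0][1] = (-1)*(2) + (-1)*(1) = -3
  (UV)[1][0] = (1)*(1) + (3)*(-4) = -11
  (UV)[1][1] = (1)*(2) + (3)*(1) = 5
UV =
[        3        -3 ]
[      -11         5 ]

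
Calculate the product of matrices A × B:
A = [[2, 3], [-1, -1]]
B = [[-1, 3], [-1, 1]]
[[-5, 9], [2, -4]]

Matrix multiplication:
C[0][0] = 2×-1 + 3×-1 = -5
C[0][1] = 2×3 + 3×1 = 9
C[1][0] = -1×-1 + -1×-1 = 2
C[1][1] = -1×3 + -1×1 = -4
Result: [[-5, 9], [2, -4]]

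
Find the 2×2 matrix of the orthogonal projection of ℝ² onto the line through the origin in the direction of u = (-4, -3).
[[16/25, 12/25], [12/25, 9/25]]

The orthogonal projection onto the line spanned by a nonzero vector u = (a, b) has matrix P = (u uᵀ) / (uᵀ u) = (1/(a² + b²)) · [[a², ab], [ab, b²]].
Here u = (-4, -3), so a² + b² = 16 + 9 = 25.
P = (1/25) · [[16, 12], [12, 9]] = [[16/25, 12/25], [12/25, 9/25]].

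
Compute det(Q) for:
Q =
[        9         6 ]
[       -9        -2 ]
det(Q) = 36

For a 2×2 matrix [[a, b], [c, d]], det = a*d - b*c.
det(Q) = (9)*(-2) - (6)*(-9) = -18 + 54 = 36.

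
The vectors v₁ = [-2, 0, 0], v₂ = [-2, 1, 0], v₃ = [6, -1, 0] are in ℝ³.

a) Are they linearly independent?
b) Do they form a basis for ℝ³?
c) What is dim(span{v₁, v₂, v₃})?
Not independent, not a basis, dim(span) = 2

Check whether v₃ can be written as a linear combination of v₁ and v₂.
v₃ = (-2)·v₁ + (-1)·v₂ = [6, -1, 0], so the three vectors are linearly dependent.
Thus they do not form a basis for ℝ³, and dim(span{v₁, v₂, v₃}) = 2 (spanned by v₁ and v₂).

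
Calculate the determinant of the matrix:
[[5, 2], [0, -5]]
-25

For a 2×2 matrix [[a, b], [c, d]], det = ad - bc
det = (5)(-5) - (2)(0) = -25 - 0 = -25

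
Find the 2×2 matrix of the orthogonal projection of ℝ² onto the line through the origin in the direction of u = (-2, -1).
[[4/5, 2/5], [2/5, 1/5]]

The orthogonal projection onto the line spanned by a nonzero vector u = (a, b) has matrix P = (u uᵀ) / (uᵀ u) = (1/(a² + b²)) · [[a², ab], [ab, b²]].
Here u = (-2, -1), so a² + b² = 4 + 1 = 5.
P = (1/5) · [[4, 2], [2, 1]] = [[4/5, 2/5], [2/5, 1/5]].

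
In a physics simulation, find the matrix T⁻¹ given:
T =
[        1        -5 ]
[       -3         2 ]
det(T) = -13
T⁻¹ =
[    -2/13     -5/13 ]
[    -3/13     -1/13 ]

For a 2×2 matrix T = [[a, b], [c, d]] with det(T) ≠ 0, T⁻¹ = (1/det(T)) * [[d, -b], [-c, a]].
det(T) = (1)*(2) - (-5)*(-3) = 2 - 15 = -13.
T⁻¹ = (1/-13) * [[2, 5], [3, 1]].
Dividing each entry by -13 and reducing:
T⁻¹ =
[    -2/13     -5/13 ]
[    -3/13     -1/13 ]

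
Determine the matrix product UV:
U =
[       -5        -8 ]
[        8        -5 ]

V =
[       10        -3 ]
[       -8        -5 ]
UV =
[       14        55 ]
[      120         1 ]

Matrix multiplication: (UV)[i][j] = sum over k of U[i][k] * V[k][j].
  (UV)[0][0] = (-5)*(10) + (-8)*(-8) = 14
  (UV)[0][1] = (-5)*(-3) + (-8)*(-5) = 55
  (UV)[1][0] = (8)*(10) + (-5)*(-8) = 120
  (UV)[1][1] = (8)*(-3) + (-5)*(-5) = 1
UV =
[       14        55 ]
[      120         1 ]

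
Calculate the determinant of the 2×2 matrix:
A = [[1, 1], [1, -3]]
-4

For A = [[a, b], [c, d]], det(A) = a*d - b*c.
det(A) = (1)*(-3) - (1)*(1) = -3 - 1 = -4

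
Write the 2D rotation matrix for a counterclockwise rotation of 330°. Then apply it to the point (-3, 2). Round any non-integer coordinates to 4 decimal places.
R = [[√3/2, 1/2], [-1/2, √3/2]]; R·(-3, 2) = (-1.5981, 3.2321)

Rotation matrix formula: R(θ) = [[cos θ, -sin θ], [sin θ, cos θ]]
For θ = 330°:
cos(330°) = √3/2
sin(330°) = -1/2
R = [[√3/2, 1/2], [-1/2, √3/2]]
Apply to (-3, 2): [√3/2·-3 + (1/2)·2, -1/2·-3 + √3/2·2] = (-1.5981, 3.2321)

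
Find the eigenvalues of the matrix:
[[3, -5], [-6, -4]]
λ = -7 and λ = 6

Characteristic equation: det(A - λI) = 0
λ² - (trace)λ + (det) = 0
λ² - (-1)λ + (-42) = 0
λ² + 1λ - 42 = 0
Solving: λ = -7, 6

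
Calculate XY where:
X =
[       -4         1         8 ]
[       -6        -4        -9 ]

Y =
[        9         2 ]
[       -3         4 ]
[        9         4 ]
XY =
[       33        28 ]
[     -123       -64 ]

Matrix multiplication: (XY)[i][j] = sum over k of X[i][k] * Y[k][j].
  (XY)[0][0] = (-4)*(9) + (1)*(-3) + (8)*(9) = 33
  (XY)[0][1] = (-4)*(2) + (1)*(4) + (8)*(4) = 28
  (XY)[1][0] = (-6)*(9) + (-4)*(-3) + (-9)*(9) = -123
  (XY)[1][1] = (-6)*(2) + (-4)*(4) + (-9)*(4) = -64
XY =
[       33        28 ]
[     -123       -64 ]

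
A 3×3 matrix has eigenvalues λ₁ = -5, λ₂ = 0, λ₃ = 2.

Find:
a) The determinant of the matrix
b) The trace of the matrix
det = 0, trace = -3

Two standard eigenvalue identities:
- det(A) equals the product of the eigenvalues (counted with multiplicity).
- trace(A) equals the sum of the eigenvalues.
det(A) = (-5)*(0)*(2) = 0.
trace(A) = -5 + 0 + 2 = -3.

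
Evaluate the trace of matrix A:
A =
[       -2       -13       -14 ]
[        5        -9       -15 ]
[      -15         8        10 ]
tr(A) = -2 - 9 + 10 = -1

The trace of a square matrix is the sum of its diagonal entries.
Diagonal entries of A: A[0][0] = -2, A[1][1] = -9, A[2][2] = 10.
tr(A) = -2 - 9 + 10 = -1.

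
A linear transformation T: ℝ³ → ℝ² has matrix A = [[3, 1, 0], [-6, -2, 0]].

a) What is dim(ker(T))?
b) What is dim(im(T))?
dim(ker) = 2, dim(im) = 1

Observe that row 2 = -2 × row 1 (so the rows are linearly dependent).
Thus rank(A) = 1 (only one linearly independent row).
dim(im(T)) = rank(A) = 1.
By the rank-nullity theorem applied to T: ℝ³ → ℝ², rank(A) + nullity(A) = 3 (the domain dimension), so dim(ker(T)) = 3 - 1 = 2.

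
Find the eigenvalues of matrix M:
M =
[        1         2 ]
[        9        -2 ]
λ = -5, 4

Solve det(M - λI) = 0. For a 2×2 matrix the characteristic equation is λ² - (trace)λ + det = 0.
trace(M) = a + d = 1 - 2 = -1.
det(M) = a*d - b*c = (1)*(-2) - (2)*(9) = -2 - 18 = -20.
Characteristic equation: λ² - (-1)λ + (-20) = 0.
Discriminant = (-1)² - 4*(-20) = 1 + 80 = 81.
λ = (-1 ± √81) / 2 = (-1 ± 9) / 2 = -5, 4.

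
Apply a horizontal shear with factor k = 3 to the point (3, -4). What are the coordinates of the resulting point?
(-9, -4)

Shear matrix for horizontal shear with factor k = 3:
[[1, 3], [0, 1]]
Result: (3, -4) → (-9, -4)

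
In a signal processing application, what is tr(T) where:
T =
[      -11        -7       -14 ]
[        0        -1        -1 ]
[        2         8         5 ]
tr(T) = -11 - 1 + 5 = -7

The trace of a square matrix is the sum of its diagonal entries.
Diagonal entries of T: T[0][0] = -11, T[1][1] = -1, T[2][2] = 5.
tr(T) = -11 - 1 + 5 = -7.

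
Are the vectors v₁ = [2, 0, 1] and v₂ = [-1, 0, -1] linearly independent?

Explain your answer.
Yes, linearly independent

Two vectors are linearly dependent iff one is a scalar multiple of the other.
No single scalar k satisfies v₂ = k·v₁ (the ratios of corresponding entries disagree), so v₁ and v₂ are linearly independent.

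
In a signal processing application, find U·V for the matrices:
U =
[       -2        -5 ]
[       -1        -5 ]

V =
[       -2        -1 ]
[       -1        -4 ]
UV =
[        9        22 ]
[        7        21 ]

Matrix multiplication: (UV)[i][j] = sum over k of U[i][k] * V[k][j].
  (UV)[0][0] = (-2)*(-2) + (-5)*(-1) = 9
  (UV)[0][1] = (-2)*(-1) + (-5)*(-4) = 22
  (UV)[1][0] = (-1)*(-2) + (-5)*(-1) = 7
  (UV)[1][1] = (-1)*(-1) + (-5)*(-4) = 21
UV =
[        9        22 ]
[        7        21 ]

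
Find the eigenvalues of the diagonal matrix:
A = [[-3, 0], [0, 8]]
λ₁ = -3, λ₂ = 8

The characteristic polynomial of A is det(A - λI) = (-3 - λ)(8 - λ) = 0.
The roots are λ = -3 and λ = 8, so the eigenvalues are the diagonal entries.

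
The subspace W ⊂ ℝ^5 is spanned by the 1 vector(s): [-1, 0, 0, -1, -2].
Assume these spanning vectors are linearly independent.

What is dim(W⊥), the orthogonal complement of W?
dim(W⊥) = 4

For any subspace W of ℝ^n, dim(W) + dim(W⊥) = n (the whole-space dimension).
Here the given 1 vectors are linearly independent, so dim(W) = 1.
Thus dim(W⊥) = n - dim(W) = 5 - 1 = 4.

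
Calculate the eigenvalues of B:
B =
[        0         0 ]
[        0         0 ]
λ = 0, 0

Solve det(B - λI) = 0. For a 2×2 matrix the characteristic equation is λ² - (trace)λ + det = 0.
trace(B) = a + d = 0 + 0 = 0.
det(B) = a*d - b*c = (0)*(0) - (0)*(0) = 0 - 0 = 0.
Characteristic equation: λ² - (0)λ + (0) = 0.
Discriminant = (0)² - 4*(0) = 0 - 0 = 0.
λ = (0 ± √0) / 2 = (0 ± 0) / 2 = 0, 0.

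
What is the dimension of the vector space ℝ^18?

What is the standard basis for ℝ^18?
Dimension = 18; standard basis = {e_1, e_2, e_3, …, e_18}

ℝ^18 is the space of 18-tuples of real numbers; its dimension is 18.
The standard basis consists of 18 vectors: e_1, e_2, e_3, …, e_18, where e_i is the vector with 1 in position i and 0 elsewhere.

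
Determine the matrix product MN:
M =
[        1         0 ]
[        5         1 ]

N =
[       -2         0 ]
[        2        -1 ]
MN =
[       -2         0 ]
[       -8        -1 ]

Matrix multiplication: (MN)[i][j] = sum over k of M[i][k] * N[k][j].
  (MN)[0][0] = (1)*(-2) + (0)*(2) = -2
  (MN)[0][1] = (1)*(0) + (0)*(-1) = 0
  (MN)[1][0] = (5)*(-2) + (1)*(2) = -8
  (MN)[1][1] = (5)*(0) + (1)*(-1) = -1
MN =
[       -2         0 ]
[       -8        -1 ]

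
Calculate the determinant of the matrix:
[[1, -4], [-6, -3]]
-27

For a 2×2 matrix [[a, b], [c, d]], det = ad - bc
det = (1)(-3) - (-4)(-6) = -3 - 24 = -27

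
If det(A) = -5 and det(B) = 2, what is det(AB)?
-10

Use the multiplicative property of determinants: det(AB) = det(A)*det(B).
det(AB) = (-5)*(2) = -10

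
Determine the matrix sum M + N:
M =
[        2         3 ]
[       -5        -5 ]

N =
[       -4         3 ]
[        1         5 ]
M + N =
[       -2         6 ]
[       -4         0 ]

Matrix addition is elementwise: (M+N)[i][j] = M[i][j] + N[i][j].
  (M+N)[0][0] = (2) + (-4) = -2
  (M+N)[0][1] = (3) + (3) = 6
  (M+N)[1][0] = (-5) + (1) = -4
  (M+N)[1][1] = (-5) + (5) = 0
M + N =
[       -2         6 ]
[       -4         0 ]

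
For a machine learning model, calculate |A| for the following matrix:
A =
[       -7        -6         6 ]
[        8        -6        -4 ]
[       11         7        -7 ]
det(A) = 170

Expand along row 0 (cofactor expansion): det(A) = a*(e*i - f*h) - b*(d*i - f*g) + c*(d*h - e*g), where the 3×3 is [[a, b, c], [d, e, f], [g, h, i]].
Minor M_00 = (-6)*(-7) - (-4)*(7) = 42 + 28 = 70.
Minor M_01 = (8)*(-7) - (-4)*(11) = -56 + 44 = -12.
Minor M_02 = (8)*(7) - (-6)*(11) = 56 + 66 = 122.
det(A) = (-7)*(70) - (-6)*(-12) + (6)*(122) = -490 - 72 + 732 = 170.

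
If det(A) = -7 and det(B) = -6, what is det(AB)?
42

Use the multiplicative property of determinants: det(AB) = det(A)*det(B).
det(AB) = (-7)*(-6) = 42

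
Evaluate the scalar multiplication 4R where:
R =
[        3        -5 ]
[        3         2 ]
4R =
[       12       -20 ]
[       12         8 ]

Scalar multiplication is elementwise: (4R)[i][j] = 4 * R[i][j].
  (4R)[0][0] = 4 * (3) = 12
  (4R)[0][1] = 4 * (-5) = -20
  (4R)[1][0] = 4 * (3) = 12
  (4R)[1][1] = 4 * (2) = 8
4R =
[       12       -20 ]
[       12         8 ]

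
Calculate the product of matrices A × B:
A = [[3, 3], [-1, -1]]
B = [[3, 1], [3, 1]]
[[18, 6], [-6, -2]]

Matrix multiplication:
C[0][0] = 3×3 + 3×3 = 18
C[0][1] = 3×1 + 3×1 = 6
C[1][0] = -1×3 + -1×3 = -6
C[1][1] = -1×1 + -1×1 = -2
Result: [[18, 6], [-6, -2]]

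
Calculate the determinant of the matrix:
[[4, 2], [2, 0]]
-4

For a 2×2 matrix [[a, b], [c, d]], det = ad - bc
det = (4)(0) - (2)(2) = 0 - 4 = -4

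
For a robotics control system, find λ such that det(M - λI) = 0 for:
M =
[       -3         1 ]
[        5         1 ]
λ = -4, 2

Solve det(M - λI) = 0. For a 2×2 matrix the characteristic equation is λ² - (trace)λ + det = 0.
trace(M) = a + d = -3 + 1 = -2.
det(M) = a*d - b*c = (-3)*(1) - (1)*(5) = -3 - 5 = -8.
Characteristic equation: λ² - (-2)λ + (-8) = 0.
Discriminant = (-2)² - 4*(-8) = 4 + 32 = 36.
λ = (-2 ± √36) / 2 = (-2 ± 6) / 2 = -4, 2.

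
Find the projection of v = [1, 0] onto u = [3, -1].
[9/10, -3/10]

The projection of v onto u is proj_u(v) = ((v·u) / (u·u)) · u.
v·u = (1)*(3) + (0)*(-1) = 3.
u·u = (3)*(3) + (-1)*(-1) = 10.
coefficient = 3 / 10 = 3/10.
proj_u(v) = 3/10 · [3, -1] = [9/10, -3/10].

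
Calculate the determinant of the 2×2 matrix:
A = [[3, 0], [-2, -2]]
-6

For A = [[a, b], [c, d]], det(A) = a*d - b*c.
det(A) = (3)*(-2) - (0)*(-2) = -6 - 0 = -6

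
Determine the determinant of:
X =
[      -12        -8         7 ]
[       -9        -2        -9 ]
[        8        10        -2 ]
det(X) = -926

Expand along row 0 (cofactor expansion): det(X) = a*(e*i - f*h) - b*(d*i - f*g) + c*(d*h - e*g), where the 3×3 is [[a, b, c], [d, e, f], [g, h, i]].
Minor M_00 = (-2)*(-2) - (-9)*(10) = 4 + 90 = 94.
Minor M_01 = (-9)*(-2) - (-9)*(8) = 18 + 72 = 90.
Minor M_02 = (-9)*(10) - (-2)*(8) = -90 + 16 = -74.
det(X) = (-12)*(94) - (-8)*(90) + (7)*(-74) = -1128 + 720 - 518 = -926.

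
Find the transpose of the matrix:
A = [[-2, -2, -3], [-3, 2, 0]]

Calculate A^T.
[[-2, -3], [-2, 2], [-3, 0]]

The transpose sends entry (i,j) to (j,i); rows become columns.
Row 0 of A: [-2, -2, -3] -> column 0 of A^T.
Row 1 of A: [-3, 2, 0] -> column 1 of A^T.
A^T = [[-2, -3], [-2, 2], [-3, 0]]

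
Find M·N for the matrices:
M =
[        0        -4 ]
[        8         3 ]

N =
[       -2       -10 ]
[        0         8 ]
MN =
[        0       -32 ]
[      -16       -56 ]

Matrix multiplication: (MN)[i][j] = sum over k of M[i][k] * N[k][j].
  (MN)[0][0] = (0)*(-2) + (-4)*(0) = 0
  (MN)[0][1] = (0)*(-10) + (-4)*(8) = -32
  (MN)[1][0] = (8)*(-2) + (3)*(0) = -16
  (MN)[1][1] = (8)*(-10) + (3)*(8) = -56
MN =
[        0       -32 ]
[      -16       -56 ]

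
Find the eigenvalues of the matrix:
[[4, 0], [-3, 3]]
λ = 3 and λ = 4

Characteristic equation: det(A - λI) = 0
λ² - (trace)λ + (det) = 0
λ² - (7)λ + (12) = 0
λ² - 7λ + 12 = 0
Solving: λ = 3, 4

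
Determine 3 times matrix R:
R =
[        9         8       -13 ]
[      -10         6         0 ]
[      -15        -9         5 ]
3R =
[       27        24       -39 ]
[      -30        18         0 ]
[      -45       -27        15 ]

Scalar multiplication is elementwise: (3R)[i][j] = 3 * R[i][j].
  (3R)[0][0] = 3 * (9) = 27
  (3R)[0][1] = 3 * (8) = 24
  (3R)[0][2] = 3 * (-13) = -39
  (3R)[1][0] = 3 * (-10) = -30
  (3R)[1][1] = 3 * (6) = 18
  (3R)[1][2] = 3 * (0) = 0
  (3R)[2][0] = 3 * (-15) = -45
  (3R)[2][1] = 3 * (-9) = -27
  (3R)[2][2] = 3 * (5) = 15
3R =
[       27        24       -39 ]
[      -30        18         0 ]
[      -45       -27        15 ]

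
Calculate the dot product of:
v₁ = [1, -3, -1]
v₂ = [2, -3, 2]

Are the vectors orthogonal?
9, No

The dot product is the sum of products of corresponding components.
v₁·v₂ = (1)*(2) + (-3)*(-3) + (-1)*(2) = 2 + 9 - 2 = 9.
Two vectors are orthogonal iff their dot product is 0; here the dot product is 9, so the vectors are not orthogonal.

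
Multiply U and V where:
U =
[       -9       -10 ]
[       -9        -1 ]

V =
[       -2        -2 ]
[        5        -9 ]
UV =
[      -32       108 ]
[       13        27 ]

Matrix multiplication: (UV)[i][j] = sum over k of U[i][k] * V[k][j].
  (UV)[0][0] = (-9)*(-2) + (-10)*(5) = -32
  (UV)[0][1] = (-9)*(-2) + (-10)*(-9) = 108
  (UV)[1][0] = (-9)*(-2) + (-1)*(5) = 13
  (UV)[1][1] = (-9)*(-2) + (-1)*(-9) = 27
UV =
[      -32       108 ]
[       13        27 ]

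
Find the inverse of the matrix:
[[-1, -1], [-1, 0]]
[[0, -1], [-1, 1]]

For [[a,b],[c,d]], inverse = (1/det)·[[d,-b],[-c,a]]
det = -1·0 - -1·-1 = -1
Inverse = (1/-1)·[[0, 1], [1, -1]]
        = [[0, -1], [-1, 1]]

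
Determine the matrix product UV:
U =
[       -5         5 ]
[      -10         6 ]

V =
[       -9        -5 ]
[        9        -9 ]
UV =
[       90       -20 ]
[      144        -4 ]

Matrix multiplication: (UV)[i][j] = sum over k of U[i][k] * V[k][j].
  (UV)[0][0] = (-5)*(-9) + (5)*(9) = 90
  (UV)[0][1] = (-5)*(-5) + (5)*(-9) = -20
  (UV)[1][0] = (-10)*(-9) + (6)*(9) = 144
  (UV)[1][1] = (-10)*(-5) + (6)*(-9) = -4
UV =
[       90       -20 ]
[      144        -4 ]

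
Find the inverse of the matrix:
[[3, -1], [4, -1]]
[[-1, 1], [-4, 3]]

For [[a,b],[c,d]], inverse = (1/det)·[[d,-b],[-c,a]]
det = 3·-1 - -1·4 = 1
Inverse = (1/1)·[[-1, 1], [-4, 3]]
        = [[-1, 1], [-4, 3]]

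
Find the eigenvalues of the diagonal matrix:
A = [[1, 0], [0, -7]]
λ₁ = 1, λ₂ = -7

The characteristic polynomial of A is det(A - λI) = (1 - λ)(-7 - λ) = 0.
The roots are λ = 1 and λ = -7, so the eigenvalues are the diagonal entries.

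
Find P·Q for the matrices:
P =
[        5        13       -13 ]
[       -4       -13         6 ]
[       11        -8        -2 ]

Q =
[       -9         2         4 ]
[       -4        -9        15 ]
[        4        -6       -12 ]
PQ =
[     -149       -29       371 ]
[      112        73      -283 ]
[      -75       106       -52 ]

Matrix multiplication: (PQ)[i][j] = sum over k of P[i][k] * Q[k][j].
  (PQ)[0][0] = (5)*(-9) + (13)*(-4) + (-13)*(4) = -149
  (PQ)[0][1] = (5)*(2) + (13)*(-9) + (-13)*(-6) = -29
  (PQ)[0][2] = (5)*(4) + (13)*(15) + (-13)*(-12) = 371
  (PQ)[1][0] = (-4)*(-9) + (-13)*(-4) + (6)*(4) = 112
  (PQ)[1][1] = (-4)*(2) + (-13)*(-9) + (6)*(-6) = 73
  (PQ)[1][2] = (-4)*(4) + (-13)*(15) + (6)*(-12) = -283
  (PQ)[2][0] = (11)*(-9) + (-8)*(-4) + (-2)*(4) = -75
  (PQ)[2][1] = (11)*(2) + (-8)*(-9) + (-2)*(-6) = 106
  (PQ)[2][2] = (11)*(4) + (-8)*(15) + (-2)*(-12) = -52
PQ =
[     -149       -29       371 ]
[      112        73      -283 ]
[      -75       106       -52 ]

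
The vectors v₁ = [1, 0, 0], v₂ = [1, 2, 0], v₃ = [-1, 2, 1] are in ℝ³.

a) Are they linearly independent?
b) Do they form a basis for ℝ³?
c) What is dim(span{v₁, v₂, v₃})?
Yes independent, yes basis, dim = 3

Stack v₁, v₂, v₃ as rows of a 3×3 matrix.
[[1, 0, 0]; [1, 2, 0]; [-1, 2, 1]] is already lower triangular with nonzero diagonal entries (1, 2, 1), so its determinant is the product of the diagonal entries, det = (1)·(2)·(1) = 2 ≠ 0, and the rows are linearly independent.
Three linearly independent vectors in ℝ³ form a basis for ℝ³, so dim(span{v₁,v₂,v₃}) = 3.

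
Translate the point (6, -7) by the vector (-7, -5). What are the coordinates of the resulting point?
(-1, -12)

Translation by (-7, -5):
x' = 6 + -7 = -1
y' = -7 + -5 = -12
Homogeneous matrix: [[1, 0, -7], [0, 1, -5], [0, 0, 1]]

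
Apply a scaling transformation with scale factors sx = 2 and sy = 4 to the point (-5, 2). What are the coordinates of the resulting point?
(-10, 8)

Scaling matrix:
[[2, 0], [0, 4]]
Result: (-5 × 2, 2 × 4) = (-10, 8)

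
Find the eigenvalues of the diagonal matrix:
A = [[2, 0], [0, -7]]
λ₁ = 2, λ₂ = -7

The characteristic polynomial of A is det(A - λI) = (2 - λ)(-7 - λ) = 0.
The roots are λ = 2 and λ = -7, so the eigenvalues are the diagonal entries.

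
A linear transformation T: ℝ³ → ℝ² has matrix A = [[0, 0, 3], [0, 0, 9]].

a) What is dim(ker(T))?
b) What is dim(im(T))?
dim(ker) = 2, dim(im) = 1

Observe that row 2 = 3 × row 1 (so the rows are linearly dependent).
Thus rank(A) = 1 (only one linearly independent row).
dim(im(T)) = rank(A) = 1.
By the rank-nullity theorem applied to T: ℝ³ → ℝ², rank(A) + nullity(A) = 3 (the domain dimension), so dim(ker(T)) = 3 - 1 = 2.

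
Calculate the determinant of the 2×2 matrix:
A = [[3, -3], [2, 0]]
6

For A = [[a, b], [c, d]], det(A) = a*d - b*c.
det(A) = (3)*(0) - (-3)*(2) = 0 - -6 = 6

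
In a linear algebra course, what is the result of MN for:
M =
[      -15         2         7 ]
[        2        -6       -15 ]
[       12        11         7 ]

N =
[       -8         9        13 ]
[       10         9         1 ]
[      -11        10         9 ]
MN =
[       63       -47      -130 ]
[       89      -186      -115 ]
[      -63       277       230 ]

Matrix multiplication: (MN)[i][j] = sum over k of M[i][k] * N[k][j].
  (MN)[0][0] = (-15)*(-8) + (2)*(10) + (7)*(-11) = 63
  (MN)[0][1] = (-15)*(9) + (2)*(9) + (7)*(10) = -47
  (MN)[0][2] = (-15)*(13) + (2)*(1) + (7)*(9) = -130
  (MN)[1][0] = (2)*(-8) + (-6)*(10) + (-15)*(-11) = 89
  (MN)[1][1] = (2)*(9) + (-6)*(9) + (-15)*(10) = -186
  (MN)[1][2] = (2)*(13) + (-6)*(1) + (-15)*(9) = -115
  (MN)[2][0] = (12)*(-8) + (11)*(10) + (7)*(-11) = -63
  (MN)[2][1] = (12)*(9) + (11)*(9) + (7)*(10) = 277
  (MN)[2][2] = (12)*(13) + (11)*(1) + (7)*(9) = 230
MN =
[       63       -47      -130 ]
[       89      -186      -115 ]
[      -63       277       230 ]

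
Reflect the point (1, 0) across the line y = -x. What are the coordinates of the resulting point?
(0, -1)

Reflection across line y = -x: (1, 0) → (0, -1)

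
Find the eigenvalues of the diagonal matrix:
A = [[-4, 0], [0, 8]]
λ₁ = -4, λ₂ = 8

The characteristic polynomial of A is det(A - λI) = (-4 - λ)(8 - λ) = 0.
The roots are λ = -4 and λ = 8, so the eigenvalues are the diagonal entries.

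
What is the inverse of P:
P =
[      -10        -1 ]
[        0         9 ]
det(P) = -90
P⁻¹ =
[    -1/10     -1/90 ]
[        0       1/9 ]

For a 2×2 matrix P = [[a, b], [c, d]] with det(P) ≠ 0, P⁻¹ = (1/det(P)) * [[d, -b], [-c, a]].
det(P) = (-10)*(9) - (-1)*(0) = -90 - 0 = -90.
P⁻¹ = (1/-90) * [[9, 1], [0, -10]].
Dividing each entry by -90 and reducing:
P⁻¹ =
[    -1/10     -1/90 ]
[        0       1/9 ]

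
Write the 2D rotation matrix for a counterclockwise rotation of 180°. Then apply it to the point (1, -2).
R = [[-1, 0], [0, -1]]; R·(1, -2) = (-1, 2)

Rotation matrix formula: R(θ) = [[cos θ, -sin θ], [sin θ, cos θ]]
For θ = 180°:
cos(180°) = -1
sin(180°) = 0
R = [[-1, 0], [0, -1]]
Apply to (1, -2): [-1·1 + (0)·-2, 0·1 + -1·-2] = (-1, 2)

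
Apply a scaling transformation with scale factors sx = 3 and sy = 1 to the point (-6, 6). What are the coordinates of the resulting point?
(-18, 6)

Scaling matrix:
[[3, 0], [0, 1]]
Result: (-6 × 3, 6 × 1) = (-18, 6)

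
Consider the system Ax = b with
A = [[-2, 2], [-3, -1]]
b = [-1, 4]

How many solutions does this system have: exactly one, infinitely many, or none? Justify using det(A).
Exactly one solution

Compute det(A) = (-2)*(-1) - (2)*(-3) = 8.
Because det(A) ≠ 0, A is invertible and Ax = b has a unique solution for every b (here x = A⁻¹ b).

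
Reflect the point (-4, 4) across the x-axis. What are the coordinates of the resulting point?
(-4, -4)

Reflection across x-axis: (-4, 4) → (-4, -4)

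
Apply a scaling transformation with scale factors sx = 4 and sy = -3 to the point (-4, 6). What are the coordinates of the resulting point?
(-16, -18)

Scaling matrix:
[[4, 0], [0, -3]]
Result: (-4 × 4, 6 × -3) = (-16, -18)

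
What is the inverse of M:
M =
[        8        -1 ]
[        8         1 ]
det(M) = 16
M⁻¹ =
[     1/16      1/16 ]
[     -1/2       1/2 ]

For a 2×2 matrix M = [[a, b], [c, d]] with det(M) ≠ 0, M⁻¹ = (1/det(M)) * [[d, -b], [-c, a]].
det(M) = (8)*(1) - (-1)*(8) = 8 + 8 = 16.
M⁻¹ = (1/16) * [[1, 1], [-8, 8]].
Dividing each entry by 16 and reducing:
M⁻¹ =
[     1/16      1/16 ]
[     -1/2       1/2 ]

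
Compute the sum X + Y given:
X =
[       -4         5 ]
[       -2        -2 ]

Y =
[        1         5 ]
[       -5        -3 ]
X + Y =
[       -3        10 ]
[       -7        -5 ]

Matrix addition is elementwise: (X+Y)[i][j] = X[i][j] + Y[i][j].
  (X+Y)[0][0] = (-4) + (1) = -3
  (X+Y)[0][1] = (5) + (5) = 10
  (X+Y)[1][0] = (-2) + (-5) = -7
  (X+Y)[1][1] = (-2) + (-3) = -5
X + Y =
[       -3        10 ]
[       -7        -5 ]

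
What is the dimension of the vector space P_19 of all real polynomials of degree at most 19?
Dimension = 20

A polynomial of degree at most 19 can be written as a₀ + a₁x + a₂x² + … + a_19x^19, with 20 free coefficients a₀, …, a_19.
The set {1, x, x², …, x^19} is a basis: it spans P_19 (every such polynomial is a linear combination of these) and is linearly independent (a polynomial is zero iff all its coefficients are zero).
Therefore dim(P_19) = 19 + 1 = 20.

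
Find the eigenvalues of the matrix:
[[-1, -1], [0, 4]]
λ = -1 and λ = 4

Characteristic equation: det(A - λI) = 0
λ² - (trace)λ + (det) = 0
λ² - (3)λ + (-4) = 0
λ² - 3λ - 4 = 0
Solving: λ = -1, 4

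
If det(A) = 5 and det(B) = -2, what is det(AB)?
-10

Use the multiplicative property of determinants: det(AB) = det(A)*det(B).
det(AB) = (5)*(-2) = -10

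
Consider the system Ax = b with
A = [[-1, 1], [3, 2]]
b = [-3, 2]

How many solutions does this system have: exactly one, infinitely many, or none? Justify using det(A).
Exactly one solution

Compute det(A) = (-1)*(2) - (1)*(3) = -5.
Because det(A) ≠ 0, A is invertible and Ax = b has a unique solution for every b (here x = A⁻¹ b).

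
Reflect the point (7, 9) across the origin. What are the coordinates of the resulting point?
(-7, -9)

Reflection across origin: (7, 9) → (-7, -9)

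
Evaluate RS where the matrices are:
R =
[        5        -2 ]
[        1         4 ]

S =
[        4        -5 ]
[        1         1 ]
RS =
[       18       -27 ]
[        8        -1 ]

Matrix multiplication: (RS)[i][j] = sum over k of R[i][k] * S[k][j].
  (RS)[0][0] = (5)*(4) + (-2)*(1) = 18
  (RS)[0][1] = (5)*(-5) + (-2)*(1) = -27
  (RS)[1][0] = (1)*(4) + (4)*(1) = 8
  (RS)[1][1] = (1)*(-5) + (4)*(1) = -1
RS =
[       18       -27 ]
[        8        -1 ]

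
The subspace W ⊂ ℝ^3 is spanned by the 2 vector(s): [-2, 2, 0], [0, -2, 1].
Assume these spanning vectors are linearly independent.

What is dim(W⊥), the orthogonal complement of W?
dim(W⊥) = 1

For any subspace W of ℝ^n, dim(W) + dim(W⊥) = n (the whole-space dimension).
Here the given 2 vectors are linearly independent, so dim(W) = 2.
Thus dim(W⊥) = n - dim(W) = 3 - 2 = 1.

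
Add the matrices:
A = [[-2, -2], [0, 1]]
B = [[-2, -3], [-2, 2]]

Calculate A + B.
[[-4, -5], [-2, 3]]

Add corresponding elements:
(-2)+(-2)=-4
(-2)+(-3)=-5
(0)+(-2)=-2
(1)+(2)=3
A + B = [[-4, -5], [-2, 3]]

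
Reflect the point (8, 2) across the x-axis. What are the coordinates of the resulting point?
(8, -2)

Reflection across x-axis: (8, 2) → (8, -2)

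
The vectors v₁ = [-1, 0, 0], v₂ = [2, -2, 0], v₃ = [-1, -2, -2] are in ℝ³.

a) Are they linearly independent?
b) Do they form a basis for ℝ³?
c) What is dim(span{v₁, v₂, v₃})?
Yes independent, yes basis, dim = 3

Stack v₁, v₂, v₃ as rows of a 3×3 matrix.
[[-1, 0, 0]; [2, -2, 0]; [-1, -2, -2]] is already lower triangular with nonzero diagonal entries (-1, -2, -2), so its determinant is the product of the diagonal entries, det = (-1)·(-2)·(-2) = -4 ≠ 0, and the rows are linearly independent.
Three linearly independent vectors in ℝ³ form a basis for ℝ³, so dim(span{v₁,v₂,v₃}) = 3.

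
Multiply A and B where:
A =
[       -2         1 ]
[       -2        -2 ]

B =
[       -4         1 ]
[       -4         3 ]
AB =
[        4         1 ]
[       16        -8 ]

Matrix multiplication: (AB)[i][j] = sum over k of A[i][k] * B[k][j].
  (AB)[0][0] = (-2)*(-4) + (1)*(-4) = 4
  (AB)[0][1] = (-2)*(1) + (1)*(3) = 1
  (AB)[1][0] = (-2)*(-4) + (-2)*(-4) = 16
  (AB)[1][1] = (-2)*(1) + (-2)*(3) = -8
AB =
[        4         1 ]
[       16        -8 ]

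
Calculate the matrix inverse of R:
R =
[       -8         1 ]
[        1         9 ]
det(R) = -73
R⁻¹ =
[    -9/73      1/73 ]
[     1/73      8/73 ]

For a 2×2 matrix R = [[a, b], [c, d]] with det(R) ≠ 0, R⁻¹ = (1/det(R)) * [[d, -b], [-c, a]].
det(R) = (-8)*(9) - (1)*(1) = -72 - 1 = -73.
R⁻¹ = (1/-73) * [[9, -1], [-1, -8]].
Dividing each entry by -73 and reducing:
R⁻¹ =
[    -9/73      1/73 ]
[     1/73      8/73 ]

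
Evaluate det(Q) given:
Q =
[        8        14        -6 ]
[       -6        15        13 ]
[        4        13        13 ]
det(Q) = 2856

Expand along row 0 (cofactor expansion): det(Q) = a*(e*i - f*h) - b*(d*i - f*g) + c*(d*h - e*g), where the 3×3 is [[a, b, c], [d, e, f], [g, h, i]].
Minor M_00 = (15)*(13) - (13)*(13) = 195 - 169 = 26.
Minor M_01 = (-6)*(13) - (13)*(4) = -78 - 52 = -130.
Minor M_02 = (-6)*(13) - (15)*(4) = -78 - 60 = -138.
det(Q) = (8)*(26) - (14)*(-130) + (-6)*(-138) = 208 + 1820 + 828 = 2856.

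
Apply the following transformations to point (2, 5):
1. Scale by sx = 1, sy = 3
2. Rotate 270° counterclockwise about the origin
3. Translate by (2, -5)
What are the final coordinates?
(17, -7)

Step 1: Scale → (2, 15)
Step 2: Rotate 270° → (15, -2)
Step 3: Translate → (17, -7)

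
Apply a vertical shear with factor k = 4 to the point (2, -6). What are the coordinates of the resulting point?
(2, 2)

Shear matrix for vertical shear with factor k = 4:
[[1, 0], [4, 1]]
Result: (2, -6) → (2, 2)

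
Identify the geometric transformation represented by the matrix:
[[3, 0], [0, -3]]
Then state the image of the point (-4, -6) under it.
non-uniform scaling by (3, -3); image of (-4, -6) is (-12, 18)

This is diagonal with distinct entries, so it scales the x-axis by 3 and the y-axis by -3.
The matrix [[3, 0], [0, -3]] represents: non-uniform scaling by (3, -3).
Applying it to (-4, -6): [3·-4 + 0·-6, 0·-4 + -3·-6] = (-12, 18).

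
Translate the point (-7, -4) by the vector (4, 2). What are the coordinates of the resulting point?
(-3, -2)

Translation by (4, 2):
x' = -7 + 4 = -3
y' = -4 + 2 = -2
Homogeneous matrix: [[1, 0, 4], [0, 1, 2], [0, 0, 1]]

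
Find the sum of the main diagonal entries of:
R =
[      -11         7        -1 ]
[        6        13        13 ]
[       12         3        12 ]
tr(R) = -11 + 13 + 12 = 14

The trace of a square matrix is the sum of its diagonal entries.
Diagonal entries of R: R[0][0] = -11, R[1][1] = 13, R[2][2] = 12.
tr(R) = -11 + 13 + 12 = 14.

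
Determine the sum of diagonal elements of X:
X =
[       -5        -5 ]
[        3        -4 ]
tr(X) = -5 - 4 = -9

The trace of a square matrix is the sum of its diagonal entries.
Diagonal entries of X: X[0][0] = -5, X[1][1] = -4.
tr(X) = -5 - 4 = -9.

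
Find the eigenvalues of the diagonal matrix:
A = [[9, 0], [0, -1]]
λ₁ = 9, λ₂ = -1

The characteristic polynomial of A is det(A - λI) = (9 - λ)(-1 - λ) = 0.
The roots are λ = 9 and λ = -1, so the eigenvalues are the diagonal entries.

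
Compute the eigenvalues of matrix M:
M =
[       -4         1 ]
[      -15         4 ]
λ = -1, 1

Solve det(M - λI) = 0. For a 2×2 matrix the characteristic equation is λ² - (trace)λ + det = 0.
trace(M) = a + d = -4 + 4 = 0.
det(M) = a*d - b*c = (-4)*(4) - (1)*(-15) = -16 + 15 = -1.
Characteristic equation: λ² - (0)λ + (-1) = 0.
Discriminant = (0)² - 4*(-1) = 0 + 4 = 4.
λ = (0 ± √4) / 2 = (0 ± 2) / 2 = -1, 1.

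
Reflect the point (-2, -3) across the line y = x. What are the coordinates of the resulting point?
(-3, -2)

Reflection across line y = x: (-2, -3) → (-3, -2)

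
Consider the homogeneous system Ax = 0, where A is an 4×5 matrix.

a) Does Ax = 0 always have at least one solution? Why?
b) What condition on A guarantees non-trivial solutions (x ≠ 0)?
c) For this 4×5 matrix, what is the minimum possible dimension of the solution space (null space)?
a) Yes, x = 0 is always a solution. b) When A has linearly dependent columns (rank < n). c) Minimum nullity = 1.

a) x = 0 satisfies A·0 = 0, so the zero vector is always a solution.
b) Non-trivial solutions exist iff the columns of A are linearly dependent, equivalently rank(A) < n (the number of columns).
c) By rank-nullity, rank(A) + nullity(A) = n = 5. Since A has only 4 rows, rank(A) ≤ 4, so nullity(A) ≥ 5 - 4 = 1.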